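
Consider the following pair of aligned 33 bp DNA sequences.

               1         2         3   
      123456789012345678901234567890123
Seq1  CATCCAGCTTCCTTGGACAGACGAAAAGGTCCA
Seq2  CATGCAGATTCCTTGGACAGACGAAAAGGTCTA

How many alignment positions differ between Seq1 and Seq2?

Differing sites — 4:C/G; 8:C/A; 32:C/T.
That gives 3 mismatches out of 33 aligned sites, so the Hamming distance is 3.

3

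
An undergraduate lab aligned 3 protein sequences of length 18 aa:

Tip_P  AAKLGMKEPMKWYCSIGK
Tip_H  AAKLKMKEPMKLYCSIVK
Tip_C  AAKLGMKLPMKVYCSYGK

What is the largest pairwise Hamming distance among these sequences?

Pairwise Hamming distances:
  Tip_P vs Tip_H: 3
  Tip_P vs Tip_C: 3
  Tip_H vs Tip_C: 5
The largest is 5, between Tip_H and Tip_C.

5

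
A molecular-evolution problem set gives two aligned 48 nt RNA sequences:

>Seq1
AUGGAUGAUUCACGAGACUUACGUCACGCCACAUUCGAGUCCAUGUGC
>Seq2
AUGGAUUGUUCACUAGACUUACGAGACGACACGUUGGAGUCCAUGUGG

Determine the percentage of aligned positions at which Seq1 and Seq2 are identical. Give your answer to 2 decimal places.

81.25%

The sequences differ at positions 7 (G/U), 8 (A/G), 14 (G/U), 24 (U/A), 25 (C/G), 29 (C/A), 33 (A/G), 36 (C/G), 48 (C/G).
39 of the 48 sites match, so the percent identity is 39/48 × 100 = 81.25%.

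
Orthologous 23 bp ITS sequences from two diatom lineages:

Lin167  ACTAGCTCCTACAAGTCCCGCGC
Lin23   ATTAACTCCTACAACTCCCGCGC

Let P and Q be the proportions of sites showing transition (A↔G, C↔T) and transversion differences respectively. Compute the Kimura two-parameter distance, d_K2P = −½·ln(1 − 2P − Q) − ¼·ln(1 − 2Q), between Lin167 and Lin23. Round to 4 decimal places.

The sequences differ at positions 2 (C/T, transition), 5 (G/A, transition), 15 (G/C, transversion).
Of the 3 differences, 2 transitions and 1 transversion over 23 sites: P = 2/23 = 0.086957, Q = 1/23 = 0.043478.
d = −0.5·ln(0.782608) − 0.25·ln(0.913044) = −0.5·(-0.245123) − 0.25·(-0.090971) = 0.1453.

0.1453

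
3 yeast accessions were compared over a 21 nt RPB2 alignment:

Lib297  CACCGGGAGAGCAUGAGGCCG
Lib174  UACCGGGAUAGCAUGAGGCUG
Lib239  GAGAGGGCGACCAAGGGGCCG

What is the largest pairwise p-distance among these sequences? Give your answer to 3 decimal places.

0.429

Pairwise Hamming distances:
  Lib297 vs Lib174: 3
  Lib297 vs Lib239: 7
  Lib174 vs Lib239: 9
The largest is 9 mismatches, between Lib174 and Lib239; p = 9/21 = 0.429.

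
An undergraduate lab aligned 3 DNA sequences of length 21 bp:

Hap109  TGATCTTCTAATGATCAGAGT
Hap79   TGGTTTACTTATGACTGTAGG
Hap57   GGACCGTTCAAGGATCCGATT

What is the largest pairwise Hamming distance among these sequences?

Pairwise Hamming distances:
  Hap109 vs Hap79: 9
  Hap109 vs Hap57: 8
  Hap79 vs Hap57: 16
The largest is 16, between Hap79 and Hap57.

16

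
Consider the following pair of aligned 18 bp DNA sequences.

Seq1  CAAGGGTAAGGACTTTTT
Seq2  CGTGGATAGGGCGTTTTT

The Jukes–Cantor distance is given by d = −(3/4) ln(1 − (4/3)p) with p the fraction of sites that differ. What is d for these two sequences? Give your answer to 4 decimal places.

0.4408

Mismatches occur at site 2 (A/G), site 3 (A/T), site 6 (G/A), site 9 (A/G), site 12 (A/C), site 13 (C/G).
p = 6/18 = 0.333333.
d = −0.75 · ln(1 − (4/3)·0.333333) = −0.75 · ln(0.555556) = −0.75 · (-0.587786) = 0.4408.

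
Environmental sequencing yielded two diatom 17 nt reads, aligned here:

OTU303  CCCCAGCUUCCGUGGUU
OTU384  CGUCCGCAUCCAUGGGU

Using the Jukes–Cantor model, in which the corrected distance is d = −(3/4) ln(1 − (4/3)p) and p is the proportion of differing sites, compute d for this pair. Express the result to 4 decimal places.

Differing sites — 2:C/G; 3:C/U; 5:A/C; 8:U/A; 12:G/A; 16:U/G.
p = 6/17 = 0.352941.
d = −0.75 · ln(1 − (4/3)·0.352941) = −0.75 · ln(0.529412) = −0.75 · (-0.635988) = 0.4770.

0.4770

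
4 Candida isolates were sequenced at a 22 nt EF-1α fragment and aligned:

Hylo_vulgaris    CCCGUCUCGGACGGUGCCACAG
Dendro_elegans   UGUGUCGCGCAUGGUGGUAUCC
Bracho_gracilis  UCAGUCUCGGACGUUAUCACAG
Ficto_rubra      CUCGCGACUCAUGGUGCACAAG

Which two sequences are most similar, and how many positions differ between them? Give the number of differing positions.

5

Pairwise Hamming distances:
  Hylo_vulgaris vs Dendro_elegans: 11
  Hylo_vulgaris vs Bracho_gracilis: 5
  Hylo_vulgaris vs Ficto_rubra: 10
  Dendro_elegans vs Bracho_gracilis: 12
  Dendro_elegans vs Ficto_rubra: 13
  Bracho_gracilis vs Ficto_rubra: 15
The smallest is 5, between Hylo_vulgaris and Bracho_gracilis.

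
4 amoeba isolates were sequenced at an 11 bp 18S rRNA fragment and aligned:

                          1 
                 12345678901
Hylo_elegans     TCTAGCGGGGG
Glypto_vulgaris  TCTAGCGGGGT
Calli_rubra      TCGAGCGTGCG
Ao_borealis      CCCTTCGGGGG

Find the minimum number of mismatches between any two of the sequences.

1

Pairwise Hamming distances:
  Hylo_elegans vs Glypto_vulgaris: 1
  Hylo_elegans vs Calli_rubra: 3
  Hylo_elegans vs Ao_borealis: 4
  Glypto_vulgaris vs Calli_rubra: 4
  Glypto_vulgaris vs Ao_borealis: 5
  Calli_rubra vs Ao_borealis: 6
The smallest is 1, between Hylo_elegans and Glypto_vulgaris.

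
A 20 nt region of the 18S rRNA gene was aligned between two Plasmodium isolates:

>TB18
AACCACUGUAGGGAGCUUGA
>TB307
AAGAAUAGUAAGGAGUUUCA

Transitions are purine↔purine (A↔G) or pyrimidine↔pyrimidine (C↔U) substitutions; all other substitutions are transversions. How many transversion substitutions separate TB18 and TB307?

4

Differing sites — 3:C/G (Tv); 4:C/A (Tv); 6:C/U (Ti); 7:U/A (Tv); 11:G/A (Ti); 16:C/U (Ti); 19:G/C (Tv).
Of the 7 differences, 3 transitions and 4 transversions, so the answer is 4.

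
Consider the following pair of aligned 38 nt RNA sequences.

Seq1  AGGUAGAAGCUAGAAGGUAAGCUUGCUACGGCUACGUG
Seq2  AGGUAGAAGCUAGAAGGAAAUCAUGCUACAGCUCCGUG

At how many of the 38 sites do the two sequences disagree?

Mismatches occur at site 18 (U→A), site 21 (G→U), site 23 (U→A), site 30 (G→A), site 34 (A→C).
That gives 5 mismatches out of 38 aligned sites, so the Hamming distance is 5.

5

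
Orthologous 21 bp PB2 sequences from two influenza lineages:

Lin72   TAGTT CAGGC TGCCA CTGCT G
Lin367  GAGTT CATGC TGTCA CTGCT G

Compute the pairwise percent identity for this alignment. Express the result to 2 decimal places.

Mismatches occur at site 1 (T→G), site 8 (G→T), site 13 (C→T).
18 of the 21 sites match, so the percent identity is 18/21 × 100 = 85.71%.

85.71%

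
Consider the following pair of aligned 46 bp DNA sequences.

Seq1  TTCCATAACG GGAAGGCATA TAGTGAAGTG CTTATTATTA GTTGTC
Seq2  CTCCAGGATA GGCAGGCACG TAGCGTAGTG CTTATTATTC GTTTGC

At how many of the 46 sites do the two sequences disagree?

Differing sites — 1:T/C; 6:T/G; 7:A/G; 9:C/T; 10:G/A; 13:A/C; 19:T/C; 20:A/G; 24:T/C; 26:A/T; 40:A/C; 44:G/T; 45:T/G.
That gives 13 mismatches out of 46 aligned sites, so the Hamming distance is 13.

13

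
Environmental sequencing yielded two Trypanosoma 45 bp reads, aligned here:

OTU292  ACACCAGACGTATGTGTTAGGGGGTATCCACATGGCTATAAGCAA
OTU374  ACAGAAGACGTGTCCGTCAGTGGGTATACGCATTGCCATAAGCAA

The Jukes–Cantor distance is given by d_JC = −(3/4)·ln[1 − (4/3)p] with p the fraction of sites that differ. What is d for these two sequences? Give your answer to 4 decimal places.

0.2958

Differing sites — 4:C/G; 5:C/A; 12:A/G; 14:G/C; 15:T/C; 18:T/C; 21:G/T; 28:C/A; 30:A/G; 34:G/T; 37:T/C.
p = 11/45 = 0.244444.
d = −0.75 · ln(1 − (4/3)·0.244444) = −0.75 · ln(0.674075) = −0.75 · (-0.394414) = 0.2958.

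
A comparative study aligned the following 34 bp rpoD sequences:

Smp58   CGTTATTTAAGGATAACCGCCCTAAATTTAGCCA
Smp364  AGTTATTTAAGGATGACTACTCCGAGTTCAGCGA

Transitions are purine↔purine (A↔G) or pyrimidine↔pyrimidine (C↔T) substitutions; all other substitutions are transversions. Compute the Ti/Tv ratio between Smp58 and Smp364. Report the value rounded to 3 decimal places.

Differing sites — 1:C/A (Tv); 15:A/G (Ti); 18:C/T (Ti); 19:G/A (Ti); 21:C/T (Ti); 23:T/C (Ti); 24:A/G (Ti); 26:A/G (Ti); 29:T/C (Ti); 33:C/G (Tv).
Of the 10 differences, 8 transitions and 2 transversions, so Ti/Tv = 8/2 = 4.000.

4.000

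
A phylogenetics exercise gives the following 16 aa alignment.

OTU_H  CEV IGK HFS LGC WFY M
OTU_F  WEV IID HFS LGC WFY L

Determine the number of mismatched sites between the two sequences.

4

The sequences differ at positions 1 (C/W), 5 (G/I), 6 (K/D), 16 (M/L).
That gives 4 mismatches out of 16 aligned sites, so the Hamming distance is 4.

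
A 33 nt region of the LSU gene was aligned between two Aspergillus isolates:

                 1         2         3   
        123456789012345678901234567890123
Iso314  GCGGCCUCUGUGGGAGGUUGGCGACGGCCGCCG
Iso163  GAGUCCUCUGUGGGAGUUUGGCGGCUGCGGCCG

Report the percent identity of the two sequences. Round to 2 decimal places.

Mismatches occur at site 2 (C↔A), site 4 (G↔U), site 17 (G↔U), site 24 (A↔G), site 26 (G↔U), site 29 (C↔G).
27 of the 33 sites match, so the percent identity is 27/33 × 100 = 81.82%.

81.82%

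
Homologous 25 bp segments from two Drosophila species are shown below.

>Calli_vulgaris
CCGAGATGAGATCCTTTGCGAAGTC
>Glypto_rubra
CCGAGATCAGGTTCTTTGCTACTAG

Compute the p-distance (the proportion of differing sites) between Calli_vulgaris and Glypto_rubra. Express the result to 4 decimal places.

0.3200

The sequences differ at positions 8 (G/C), 11 (A/G), 13 (C/T), 20 (G/T), 22 (A/C), 23 (G/T), 24 (T/A), 25 (C/G).
There are 8 differences over 25 sites, so p = 8/25 = 0.3200.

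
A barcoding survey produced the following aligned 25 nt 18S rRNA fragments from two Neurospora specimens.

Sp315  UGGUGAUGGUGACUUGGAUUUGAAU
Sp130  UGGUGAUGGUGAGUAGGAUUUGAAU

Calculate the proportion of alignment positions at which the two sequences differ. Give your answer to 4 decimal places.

The sequences differ at positions 13 (C/G), 15 (U/A).
There are 2 differences over 25 sites, so p = 2/25 = 0.0800.

0.0800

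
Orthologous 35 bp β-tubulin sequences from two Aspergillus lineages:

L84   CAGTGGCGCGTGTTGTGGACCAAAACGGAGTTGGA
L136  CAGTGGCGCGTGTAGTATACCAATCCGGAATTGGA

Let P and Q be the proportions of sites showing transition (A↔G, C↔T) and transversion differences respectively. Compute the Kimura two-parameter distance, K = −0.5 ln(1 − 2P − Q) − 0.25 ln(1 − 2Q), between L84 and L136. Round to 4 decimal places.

The sequences differ at positions 14 (T/A, transversion), 17 (G/A, transition), 18 (G/T, transversion), 24 (A/T, transversion), 25 (A/C, transversion), 30 (G/A, transition).
Of the 6 differences, 2 transitions and 4 transversions over 35 sites: P = 2/35 = 0.057143, Q = 4/35 = 0.114286.
d = −0.5·ln(0.771428) − 0.25·ln(0.771428) = −0.5·(-0.259512) − 0.25·(-0.259512) = 0.1946.

0.1946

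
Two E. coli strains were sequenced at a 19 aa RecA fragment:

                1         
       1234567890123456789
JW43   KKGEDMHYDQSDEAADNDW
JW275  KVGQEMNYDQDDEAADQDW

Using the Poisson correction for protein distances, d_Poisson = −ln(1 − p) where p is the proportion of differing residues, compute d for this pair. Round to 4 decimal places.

0.3795

Differing sites — 2:K/V; 4:E/Q; 5:D/E; 7:H/N; 11:S/D; 17:N/Q.
p = 6/19 = 0.315789.
d = −ln(1 − 0.315789) = −ln(0.684211) = 0.3795.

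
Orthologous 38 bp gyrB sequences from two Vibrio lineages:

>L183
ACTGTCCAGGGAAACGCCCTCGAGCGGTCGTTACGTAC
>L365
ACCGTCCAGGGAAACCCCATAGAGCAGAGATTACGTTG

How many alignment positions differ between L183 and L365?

Mismatches occur at site 3 (T→C), site 16 (G→C), site 19 (C→A), site 21 (C→A), site 26 (G→A), site 28 (T→A), site 29 (C→G), site 30 (G→A), site 37 (A→T), site 38 (C→G).
That gives 10 mismatches out of 38 aligned sites, so the Hamming distance is 10.

10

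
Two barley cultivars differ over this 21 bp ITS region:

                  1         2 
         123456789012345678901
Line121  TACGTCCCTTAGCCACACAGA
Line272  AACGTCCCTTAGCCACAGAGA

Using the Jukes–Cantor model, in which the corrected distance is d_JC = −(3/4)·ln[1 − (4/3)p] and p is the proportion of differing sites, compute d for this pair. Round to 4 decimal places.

Mismatches occur at site 1 (T/A), site 18 (C/G).
p = 2/21 = 0.095238.
d = −0.75 · ln(1 − (4/3)·0.095238) = −0.75 · ln(0.873016) = −0.75 · (-0.135801) = 0.1019.

0.1019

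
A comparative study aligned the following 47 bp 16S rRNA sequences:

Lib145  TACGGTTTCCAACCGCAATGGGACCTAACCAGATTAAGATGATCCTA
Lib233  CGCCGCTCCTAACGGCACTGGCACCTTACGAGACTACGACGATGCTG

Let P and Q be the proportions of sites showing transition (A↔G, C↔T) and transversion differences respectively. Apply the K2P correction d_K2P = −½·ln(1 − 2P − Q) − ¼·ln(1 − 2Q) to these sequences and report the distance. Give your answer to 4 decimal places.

0.4614

The sequences differ at positions 1 (T/C, transition), 2 (A/G, transition), 4 (G/C, transversion), 6 (T/C, transition), 8 (T/C, transition), 10 (C/T, transition), 14 (C/G, transversion), 18 (A/C, transversion), 22 (G/C, transversion), 27 (A/T, transversion), 30 (C/G, transversion), 34 (T/C, transition), 37 (A/C, transversion), 40 (T/C, transition), 44 (C/G, transversion), 47 (A/G, transition).
Of the 16 differences, 8 transitions and 8 transversions over 47 sites: P = 8/47 = 0.170213, Q = 8/47 = 0.170213.
d = −0.5·ln(0.489361) − 0.25·ln(0.659574) = −0.5·(-0.714655) − 0.25·(-0.416161) = 0.4614.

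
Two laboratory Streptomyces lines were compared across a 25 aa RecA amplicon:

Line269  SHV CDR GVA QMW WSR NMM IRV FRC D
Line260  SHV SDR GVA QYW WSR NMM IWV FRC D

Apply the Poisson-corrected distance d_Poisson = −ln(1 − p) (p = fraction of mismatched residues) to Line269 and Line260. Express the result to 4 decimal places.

Mismatches occur at site 4 (C→S), site 11 (M→Y), site 20 (R→W).
p = 3/25 = 0.120000.
d = −ln(1 − 0.120000) = −ln(0.880000) = 0.1278.

0.1278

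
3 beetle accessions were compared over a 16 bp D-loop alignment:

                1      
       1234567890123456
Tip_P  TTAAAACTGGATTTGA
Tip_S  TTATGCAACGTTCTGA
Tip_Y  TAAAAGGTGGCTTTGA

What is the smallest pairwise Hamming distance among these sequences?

4

Pairwise Hamming distances:
  Tip_P vs Tip_S: 8
  Tip_P vs Tip_Y: 4
  Tip_S vs Tip_Y: 9
The smallest is 4, between Tip_P and Tip_Y.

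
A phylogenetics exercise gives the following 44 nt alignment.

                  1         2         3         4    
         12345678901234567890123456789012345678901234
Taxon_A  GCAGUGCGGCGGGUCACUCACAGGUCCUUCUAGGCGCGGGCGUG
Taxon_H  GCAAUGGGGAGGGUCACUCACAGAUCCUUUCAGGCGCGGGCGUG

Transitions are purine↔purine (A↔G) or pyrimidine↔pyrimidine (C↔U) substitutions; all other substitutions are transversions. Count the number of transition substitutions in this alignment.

4

The sequences differ at positions 4 (G/A, transition), 7 (C/G, transversion), 10 (C/A, transversion), 24 (G/A, transition), 30 (C/U, transition), 31 (U/C, transition).
Of the 6 differences, 4 transitions and 2 transversions, so the answer is 4.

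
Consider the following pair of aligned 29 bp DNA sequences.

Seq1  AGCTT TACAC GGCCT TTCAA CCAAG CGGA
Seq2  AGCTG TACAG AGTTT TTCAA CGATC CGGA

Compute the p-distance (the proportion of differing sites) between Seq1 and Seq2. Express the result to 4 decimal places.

The sequences differ at positions 5 (T/G), 10 (C/G), 11 (G/A), 13 (C/T), 14 (C/T), 22 (C/G), 24 (A/T), 25 (G/C).
There are 8 differences over 29 sites, so p = 8/29 = 0.2759.

0.2759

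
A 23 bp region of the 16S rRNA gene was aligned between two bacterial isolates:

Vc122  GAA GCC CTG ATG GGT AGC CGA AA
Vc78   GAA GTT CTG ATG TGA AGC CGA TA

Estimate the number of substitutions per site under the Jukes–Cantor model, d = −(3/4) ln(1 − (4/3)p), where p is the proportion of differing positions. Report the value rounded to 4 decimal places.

0.2567

Mismatches occur at site 5 (C↔T), site 6 (C↔T), site 13 (G↔T), site 15 (T↔A), site 22 (A↔T).
p = 5/23 = 0.217391.
d = −0.75 · ln(1 − (4/3)·0.217391) = −0.75 · ln(0.710145) = −0.75 · (-0.342286) = 0.2567.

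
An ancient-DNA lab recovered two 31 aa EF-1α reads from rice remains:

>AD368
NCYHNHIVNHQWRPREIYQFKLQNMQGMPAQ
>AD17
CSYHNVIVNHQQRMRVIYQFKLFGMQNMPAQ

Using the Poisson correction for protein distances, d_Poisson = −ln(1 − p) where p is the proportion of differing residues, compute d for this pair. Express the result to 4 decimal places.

The sequences differ at positions 1 (N/C), 2 (C/S), 6 (H/V), 12 (W/Q), 14 (P/M), 16 (E/V), 23 (Q/F), 24 (N/G), 27 (G/N).
p = 9/31 = 0.290323.
d = −ln(1 − 0.290323) = −ln(0.709677) = 0.3429.

0.3429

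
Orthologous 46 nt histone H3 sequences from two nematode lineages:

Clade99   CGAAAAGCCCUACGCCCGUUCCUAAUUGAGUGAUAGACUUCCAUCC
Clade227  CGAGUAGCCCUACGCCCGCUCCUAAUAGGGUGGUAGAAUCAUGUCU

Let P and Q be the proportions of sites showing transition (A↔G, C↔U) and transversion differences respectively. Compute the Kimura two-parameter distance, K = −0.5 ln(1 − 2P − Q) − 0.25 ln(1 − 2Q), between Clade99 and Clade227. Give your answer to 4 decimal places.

Differing sites — 4:A/G (Ti); 5:A/U (Tv); 19:U/C (Ti); 27:U/A (Tv); 29:A/G (Ti); 33:A/G (Ti); 38:C/A (Tv); 40:U/C (Ti); 41:C/A (Tv); 42:C/U (Ti); 43:A/G (Ti); 46:C/U (Ti).
Of the 12 differences, 8 transitions and 4 transversions over 46 sites: P = 8/46 = 0.173913, Q = 4/46 = 0.086957.
d = −0.5·ln(0.565217) − 0.25·ln(0.826086) = −0.5·(-0.570546) − 0.25·(-0.191056) = 0.3330.

0.3330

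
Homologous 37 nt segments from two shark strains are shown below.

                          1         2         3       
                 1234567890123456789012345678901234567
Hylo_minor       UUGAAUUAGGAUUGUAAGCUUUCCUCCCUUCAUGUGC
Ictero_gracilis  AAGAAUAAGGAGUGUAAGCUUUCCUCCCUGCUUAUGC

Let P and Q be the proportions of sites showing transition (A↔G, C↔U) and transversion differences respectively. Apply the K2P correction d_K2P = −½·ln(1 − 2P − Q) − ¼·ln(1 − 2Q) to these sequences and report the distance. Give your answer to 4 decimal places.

Mismatches occur at site 1 (U/A, transversion), site 2 (U/A, transversion), site 7 (U/A, transversion), site 12 (U/G, transversion), site 30 (U/G, transversion), site 32 (A/U, transversion), site 34 (G/A, transition).
Of the 7 differences, 1 transition and 6 transversions over 37 sites: P = 1/37 = 0.027027, Q = 6/37 = 0.162162.
d = −0.5·ln(0.783784) − 0.25·ln(0.675676) = −0.5·(-0.243622) − 0.25·(-0.392042) = 0.2198.

0.2198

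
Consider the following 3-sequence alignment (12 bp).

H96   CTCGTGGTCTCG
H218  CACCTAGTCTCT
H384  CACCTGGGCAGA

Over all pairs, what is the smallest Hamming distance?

Pairwise Hamming distances:
  H96 vs H218: 4
  H96 vs H384: 6
  H218 vs H384: 5
The smallest is 4, between H96 and H218.

4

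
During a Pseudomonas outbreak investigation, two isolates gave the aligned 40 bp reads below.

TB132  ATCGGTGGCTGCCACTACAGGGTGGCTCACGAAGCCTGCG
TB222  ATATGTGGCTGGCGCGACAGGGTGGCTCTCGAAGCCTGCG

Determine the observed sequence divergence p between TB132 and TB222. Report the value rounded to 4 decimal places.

The sequences differ at positions 3 (C/A), 4 (G/T), 12 (C/G), 14 (A/G), 16 (T/G), 29 (A/T).
There are 6 differences over 40 sites, so p = 6/40 = 0.1500.

0.1500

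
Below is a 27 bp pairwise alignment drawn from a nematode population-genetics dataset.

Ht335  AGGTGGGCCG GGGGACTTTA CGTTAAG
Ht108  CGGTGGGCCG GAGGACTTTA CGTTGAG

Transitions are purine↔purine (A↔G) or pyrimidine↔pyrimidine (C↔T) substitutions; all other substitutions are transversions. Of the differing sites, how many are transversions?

The sequences differ at positions 1 (A/C, transversion), 12 (G/A, transition), 25 (A/G, transition).
Of the 3 differences, 2 transitions and 1 transversion, so the answer is 1.

1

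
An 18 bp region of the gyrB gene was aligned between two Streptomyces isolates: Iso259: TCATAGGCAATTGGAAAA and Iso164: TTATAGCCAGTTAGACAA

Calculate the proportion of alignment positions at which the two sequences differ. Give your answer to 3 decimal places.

0.278

Mismatches occur at site 2 (C→T), site 7 (G→C), site 10 (A→G), site 13 (G→A), site 16 (A→C).
There are 5 differences over 18 sites, so p = 5/18 = 0.278.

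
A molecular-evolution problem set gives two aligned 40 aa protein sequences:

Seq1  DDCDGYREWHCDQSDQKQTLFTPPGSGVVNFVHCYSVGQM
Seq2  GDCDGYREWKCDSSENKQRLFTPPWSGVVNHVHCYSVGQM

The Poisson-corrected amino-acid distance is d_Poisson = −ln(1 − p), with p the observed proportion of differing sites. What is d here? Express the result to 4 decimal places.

Differing sites — 1:D/G; 10:H/K; 13:Q/S; 15:D/E; 16:Q/N; 19:T/R; 25:G/W; 31:F/H.
p = 8/40 = 0.200000.
d = −ln(1 − 0.200000) = −ln(0.800000) = 0.2231.

0.2231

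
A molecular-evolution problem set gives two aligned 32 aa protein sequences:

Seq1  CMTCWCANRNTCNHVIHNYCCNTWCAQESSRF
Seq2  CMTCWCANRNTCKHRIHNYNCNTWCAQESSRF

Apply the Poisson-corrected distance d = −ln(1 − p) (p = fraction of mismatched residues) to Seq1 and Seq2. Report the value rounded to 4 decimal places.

The sequences differ at positions 13 (N/K), 15 (V/R), 20 (C/N).
p = 3/32 = 0.093750.
d = −ln(1 − 0.093750) = −ln(0.906250) = 0.0984.

0.0984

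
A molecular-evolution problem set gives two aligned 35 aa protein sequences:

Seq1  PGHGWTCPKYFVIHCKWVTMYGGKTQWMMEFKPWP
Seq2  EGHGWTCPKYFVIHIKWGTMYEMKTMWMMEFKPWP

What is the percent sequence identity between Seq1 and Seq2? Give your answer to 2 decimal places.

The sequences differ at positions 1 (P/E), 15 (C/I), 18 (V/G), 22 (G/E), 23 (G/M), 26 (Q/M).
29 of the 35 sites match, so the percent identity is 29/35 × 100 = 82.86%.

82.86%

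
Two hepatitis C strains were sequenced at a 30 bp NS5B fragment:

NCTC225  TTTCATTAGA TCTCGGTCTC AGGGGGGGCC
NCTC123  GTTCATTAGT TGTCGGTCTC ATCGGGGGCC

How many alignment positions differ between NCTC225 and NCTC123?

5

Mismatches occur at site 1 (T/G), site 10 (A/T), site 12 (C/G), site 22 (G/T), site 23 (G/C).
That gives 5 mismatches out of 30 aligned sites, so the Hamming distance is 5.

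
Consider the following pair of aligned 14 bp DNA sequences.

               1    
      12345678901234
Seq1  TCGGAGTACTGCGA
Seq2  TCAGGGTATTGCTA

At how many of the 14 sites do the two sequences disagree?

Differing sites — 3:G/A; 5:A/G; 9:C/T; 13:G/T.
That gives 4 mismatches out of 14 aligned sites, so the Hamming distance is 4.

4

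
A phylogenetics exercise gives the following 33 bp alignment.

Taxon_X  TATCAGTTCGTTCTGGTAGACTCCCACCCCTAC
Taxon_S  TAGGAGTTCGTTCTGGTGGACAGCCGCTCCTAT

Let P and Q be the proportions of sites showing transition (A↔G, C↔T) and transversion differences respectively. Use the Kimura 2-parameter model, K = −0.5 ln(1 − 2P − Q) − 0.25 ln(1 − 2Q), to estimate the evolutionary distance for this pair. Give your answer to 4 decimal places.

0.2954

Differing sites — 3:T/G (Tv); 4:C/G (Tv); 18:A/G (Ti); 22:T/A (Tv); 23:C/G (Tv); 26:A/G (Ti); 28:C/T (Ti); 33:C/T (Ti).
Of the 8 differences, 4 transitions and 4 transversions over 33 sites: P = 4/33 = 0.121212, Q = 4/33 = 0.121212.
d = −0.5·ln(0.636364) − 0.25·ln(0.757576) = −0.5·(-0.451985) − 0.25·(-0.277631) = 0.2954.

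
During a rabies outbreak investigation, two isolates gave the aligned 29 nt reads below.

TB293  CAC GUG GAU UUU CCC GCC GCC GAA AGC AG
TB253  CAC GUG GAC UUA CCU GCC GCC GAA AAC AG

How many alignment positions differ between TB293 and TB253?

4

Differing sites — 9:U/C; 12:U/A; 15:C/U; 26:G/A.
That gives 4 mismatches out of 29 aligned sites, so the Hamming distance is 4.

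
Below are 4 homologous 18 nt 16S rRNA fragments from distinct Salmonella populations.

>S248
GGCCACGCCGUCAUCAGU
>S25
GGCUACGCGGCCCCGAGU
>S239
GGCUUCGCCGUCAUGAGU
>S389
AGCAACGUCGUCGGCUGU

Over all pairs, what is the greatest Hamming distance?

9

Pairwise Hamming distances:
  S248 vs S25: 6
  S248 vs S239: 3
  S248 vs S389: 6
  S25 vs S239: 5
  S25 vs S389: 9
  S239 vs S389: 8
The largest is 9, between S25 and S389.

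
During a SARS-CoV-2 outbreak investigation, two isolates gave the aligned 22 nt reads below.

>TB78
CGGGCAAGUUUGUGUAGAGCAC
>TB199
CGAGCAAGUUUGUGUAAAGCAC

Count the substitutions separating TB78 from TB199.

2

Mismatches occur at site 3 (G/A), site 17 (G/A).
That gives 2 mismatches out of 22 aligned sites, so the Hamming distance is 2.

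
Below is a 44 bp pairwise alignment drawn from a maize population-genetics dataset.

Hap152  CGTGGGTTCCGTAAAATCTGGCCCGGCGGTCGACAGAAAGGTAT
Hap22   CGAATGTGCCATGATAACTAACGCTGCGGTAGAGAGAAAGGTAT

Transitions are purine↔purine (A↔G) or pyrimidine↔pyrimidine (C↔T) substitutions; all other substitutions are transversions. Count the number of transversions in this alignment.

9

Differing sites — 3:T/A (Tv); 4:G/A (Ti); 5:G/T (Tv); 8:T/G (Tv); 11:G/A (Ti); 13:A/G (Ti); 15:A/T (Tv); 17:T/A (Tv); 20:G/A (Ti); 21:G/A (Ti); 23:C/G (Tv); 25:G/T (Tv); 31:C/A (Tv); 34:C/G (Tv).
Of the 14 differences, 5 transitions and 9 transversions, so the answer is 9.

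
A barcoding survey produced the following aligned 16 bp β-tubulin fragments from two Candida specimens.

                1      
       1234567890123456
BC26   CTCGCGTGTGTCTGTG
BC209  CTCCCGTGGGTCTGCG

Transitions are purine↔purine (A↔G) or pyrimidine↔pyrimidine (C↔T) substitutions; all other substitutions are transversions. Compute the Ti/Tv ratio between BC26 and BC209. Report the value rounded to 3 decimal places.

The sequences differ at positions 4 (G/C, transversion), 9 (T/G, transversion), 15 (T/C, transition).
Of the 3 differences, 1 transition and 2 transversions, so Ti/Tv = 1/2 = 0.500.

0.500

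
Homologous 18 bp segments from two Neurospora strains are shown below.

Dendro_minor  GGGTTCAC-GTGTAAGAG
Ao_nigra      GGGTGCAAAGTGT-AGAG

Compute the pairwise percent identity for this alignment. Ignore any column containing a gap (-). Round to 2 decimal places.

87.50%

Excluding the 2 gap columns leaves 16 comparable sites.
The sequences differ at positions 5 (T/G), 8 (C/A).
14 of the 16 comparable sites match, so the percent identity is 14/16 × 100 = 87.50%.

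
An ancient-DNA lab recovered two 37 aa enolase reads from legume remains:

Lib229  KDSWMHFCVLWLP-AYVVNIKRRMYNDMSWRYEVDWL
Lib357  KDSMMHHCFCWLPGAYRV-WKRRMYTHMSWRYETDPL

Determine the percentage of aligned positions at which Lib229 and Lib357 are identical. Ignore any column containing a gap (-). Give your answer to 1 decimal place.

71.4%

Excluding the 2 gap columns leaves 35 comparable sites.
Differing sites — 4:W/M; 7:F/H; 9:V/F; 10:L/C; 17:V/R; 20:I/W; 26:N/T; 27:D/H; 34:V/T; 36:W/P.
25 of the 35 comparable sites match, so the percent identity is 25/35 × 100 = 71.4%.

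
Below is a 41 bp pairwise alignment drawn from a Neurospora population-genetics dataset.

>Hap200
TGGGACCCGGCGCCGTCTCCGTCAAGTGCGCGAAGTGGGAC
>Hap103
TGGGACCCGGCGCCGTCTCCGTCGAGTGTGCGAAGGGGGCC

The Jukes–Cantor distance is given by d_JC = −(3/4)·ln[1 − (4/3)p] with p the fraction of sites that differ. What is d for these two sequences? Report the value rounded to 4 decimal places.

0.1045

Differing sites — 24:A/G; 29:C/T; 36:T/G; 40:A/C.
p = 4/41 = 0.097561.
d = −0.75 · ln(1 − (4/3)·0.097561) = −0.75 · ln(0.869919) = −0.75 · (-0.139355) = 0.1045.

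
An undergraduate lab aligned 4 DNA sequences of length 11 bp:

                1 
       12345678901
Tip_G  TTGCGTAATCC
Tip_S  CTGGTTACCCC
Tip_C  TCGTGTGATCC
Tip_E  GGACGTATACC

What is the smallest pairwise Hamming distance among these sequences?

Pairwise Hamming distances:
  Tip_G vs Tip_S: 5
  Tip_G vs Tip_C: 3
  Tip_G vs Tip_E: 5
  Tip_S vs Tip_C: 7
  Tip_S vs Tip_E: 7
  Tip_C vs Tip_E: 7
The smallest is 3, between Tip_G and Tip_C.

3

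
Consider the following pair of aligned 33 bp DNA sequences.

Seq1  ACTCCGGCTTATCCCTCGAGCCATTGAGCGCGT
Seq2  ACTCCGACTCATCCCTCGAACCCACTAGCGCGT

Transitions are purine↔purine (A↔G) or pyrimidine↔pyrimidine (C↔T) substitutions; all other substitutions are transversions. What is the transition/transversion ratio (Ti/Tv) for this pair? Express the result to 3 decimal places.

1.333

The sequences differ at positions 7 (G/A, transition), 10 (T/C, transition), 20 (G/A, transition), 23 (A/C, transversion), 24 (T/A, transversion), 25 (T/C, transition), 26 (G/T, transversion).
Of the 7 differences, 4 transitions and 3 transversions, so Ti/Tv = 4/3 = 1.333.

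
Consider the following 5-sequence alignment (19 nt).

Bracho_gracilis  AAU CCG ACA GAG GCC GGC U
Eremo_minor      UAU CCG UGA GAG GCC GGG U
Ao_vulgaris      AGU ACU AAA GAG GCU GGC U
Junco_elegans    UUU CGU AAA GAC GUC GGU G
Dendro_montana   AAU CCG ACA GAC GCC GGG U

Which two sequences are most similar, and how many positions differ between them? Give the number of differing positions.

2

Pairwise Hamming distances:
  Bracho_gracilis vs Eremo_minor: 4
  Bracho_gracilis vs Ao_vulgaris: 5
  Bracho_gracilis vs Junco_elegans: 9
  Bracho_gracilis vs Dendro_montana: 2
  Eremo_minor vs Ao_vulgaris: 8
  Eremo_minor vs Junco_elegans: 9
  Eremo_minor vs Dendro_montana: 4
  Ao_vulgaris vs Junco_elegans: 9
  Ao_vulgaris vs Dendro_montana: 7
  Junco_elegans vs Dendro_montana: 8
The smallest is 2, between Bracho_gracilis and Dendro_montana.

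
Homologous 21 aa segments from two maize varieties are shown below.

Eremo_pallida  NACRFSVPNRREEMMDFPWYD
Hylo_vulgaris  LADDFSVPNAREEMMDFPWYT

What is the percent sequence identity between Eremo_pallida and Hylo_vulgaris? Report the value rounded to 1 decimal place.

76.2%

The sequences differ at positions 1 (N/L), 3 (C/D), 4 (R/D), 10 (R/A), 21 (D/T).
16 of the 21 sites match, so the percent identity is 16/21 × 100 = 76.2%.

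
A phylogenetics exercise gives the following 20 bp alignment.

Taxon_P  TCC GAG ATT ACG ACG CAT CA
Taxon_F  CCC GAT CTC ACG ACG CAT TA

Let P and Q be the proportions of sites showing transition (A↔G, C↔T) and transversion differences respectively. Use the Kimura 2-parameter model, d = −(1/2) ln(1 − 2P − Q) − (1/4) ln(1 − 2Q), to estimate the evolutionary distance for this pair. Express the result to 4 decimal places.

0.3112

Differing sites — 1:T/C (Ti); 6:G/T (Tv); 7:A/C (Tv); 9:T/C (Ti); 19:C/T (Ti).
Of the 5 differences, 3 transitions and 2 transversions over 20 sites: P = 3/20 = 0.150000, Q = 2/20 = 0.100000.
d = −0.5·ln(0.600000) − 0.25·ln(0.800000) = −0.5·(-0.510826) − 0.25·(-0.223144) = 0.3112.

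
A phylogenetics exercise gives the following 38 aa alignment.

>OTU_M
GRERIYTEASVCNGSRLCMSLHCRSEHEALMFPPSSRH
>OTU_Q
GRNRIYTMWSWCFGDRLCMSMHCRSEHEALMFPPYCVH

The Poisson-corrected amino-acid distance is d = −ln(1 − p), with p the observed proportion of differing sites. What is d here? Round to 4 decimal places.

Mismatches occur at site 3 (E↔N), site 8 (E↔M), site 9 (A↔W), site 11 (V↔W), site 13 (N↔F), site 15 (S↔D), site 21 (L↔M), site 35 (S↔Y), site 36 (S↔C), site 37 (R↔V).
p = 10/38 = 0.263158.
d = −ln(1 − 0.263158) = −ln(0.736842) = 0.3054.

0.3054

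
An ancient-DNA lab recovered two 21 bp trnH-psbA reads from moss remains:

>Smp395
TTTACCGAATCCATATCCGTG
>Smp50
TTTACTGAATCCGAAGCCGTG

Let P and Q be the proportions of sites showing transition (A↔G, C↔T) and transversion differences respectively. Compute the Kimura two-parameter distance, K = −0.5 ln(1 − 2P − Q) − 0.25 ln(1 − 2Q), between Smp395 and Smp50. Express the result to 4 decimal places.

Differing sites — 6:C/T (Ti); 13:A/G (Ti); 14:T/A (Tv); 16:T/G (Tv).
Of the 4 differences, 2 transitions and 2 transversions over 21 sites: P = 2/21 = 0.095238, Q = 2/21 = 0.095238.
d = −0.5·ln(0.714286) − 0.25·ln(0.809524) = −0.5·(-0.336472) − 0.25·(-0.211309) = 0.2211.

0.2211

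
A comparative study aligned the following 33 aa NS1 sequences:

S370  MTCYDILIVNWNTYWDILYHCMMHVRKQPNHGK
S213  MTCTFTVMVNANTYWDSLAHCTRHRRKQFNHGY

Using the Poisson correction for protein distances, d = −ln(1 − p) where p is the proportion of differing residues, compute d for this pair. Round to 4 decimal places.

The sequences differ at positions 4 (Y/T), 5 (D/F), 6 (I/T), 7 (L/V), 8 (I/M), 11 (W/A), 17 (I/S), 19 (Y/A), 22 (M/T), 23 (M/R), 25 (V/R), 29 (P/F), 33 (K/Y).
p = 13/33 = 0.393939.
d = −ln(1 − 0.393939) = −ln(0.606061) = 0.5008.

0.5008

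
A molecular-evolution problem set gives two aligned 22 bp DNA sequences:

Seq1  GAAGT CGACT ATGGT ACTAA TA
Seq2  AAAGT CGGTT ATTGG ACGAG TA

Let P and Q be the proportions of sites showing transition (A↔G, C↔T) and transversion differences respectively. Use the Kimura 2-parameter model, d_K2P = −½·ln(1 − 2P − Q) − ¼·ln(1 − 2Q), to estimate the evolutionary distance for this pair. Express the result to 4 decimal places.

0.4262

Mismatches occur at site 1 (G↔A, transition), site 8 (A↔G, transition), site 9 (C↔T, transition), site 13 (G↔T, transversion), site 15 (T↔G, transversion), site 18 (T↔G, transversion), site 20 (A↔G, transition).
Of the 7 differences, 4 transitions and 3 transversions over 22 sites: P = 4/22 = 0.181818, Q = 3/22 = 0.136364.
d = −0.5·ln(0.500000) − 0.25·ln(0.727272) = −0.5·(-0.693147) − 0.25·(-0.318455) = 0.4262.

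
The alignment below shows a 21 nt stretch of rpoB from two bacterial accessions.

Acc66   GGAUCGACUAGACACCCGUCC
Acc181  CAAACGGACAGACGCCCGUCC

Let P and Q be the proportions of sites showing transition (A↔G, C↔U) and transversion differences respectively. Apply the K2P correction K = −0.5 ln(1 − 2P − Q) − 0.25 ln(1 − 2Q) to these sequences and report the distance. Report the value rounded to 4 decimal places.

Mismatches occur at site 1 (G↔C, transversion), site 2 (G↔A, transition), site 4 (U↔A, transversion), site 7 (A↔G, transition), site 8 (C↔A, transversion), site 9 (U↔C, transition), site 14 (A↔G, transition).
Of the 7 differences, 4 transitions and 3 transversions over 21 sites: P = 4/21 = 0.190476, Q = 3/21 = 0.142857.
d = −0.5·ln(0.476191) − 0.25·ln(0.714286) = −0.5·(-0.741936) − 0.25·(-0.336472) = 0.4551.

0.4551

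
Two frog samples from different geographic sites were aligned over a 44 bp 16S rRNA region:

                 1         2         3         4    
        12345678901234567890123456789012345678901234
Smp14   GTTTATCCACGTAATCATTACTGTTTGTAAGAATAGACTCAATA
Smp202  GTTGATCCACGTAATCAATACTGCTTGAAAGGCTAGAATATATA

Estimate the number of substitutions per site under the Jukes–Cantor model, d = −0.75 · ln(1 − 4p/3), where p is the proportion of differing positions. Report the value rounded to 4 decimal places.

0.2388

Mismatches occur at site 4 (T↔G), site 18 (T↔A), site 24 (T↔C), site 28 (T↔A), site 32 (A↔G), site 33 (A↔C), site 38 (C↔A), site 40 (C↔A), site 41 (A↔T).
p = 9/44 = 0.204545.
d = −0.75 · ln(1 − (4/3)·0.204545) = −0.75 · ln(0.727273) = −0.75 · (-0.318453) = 0.2388.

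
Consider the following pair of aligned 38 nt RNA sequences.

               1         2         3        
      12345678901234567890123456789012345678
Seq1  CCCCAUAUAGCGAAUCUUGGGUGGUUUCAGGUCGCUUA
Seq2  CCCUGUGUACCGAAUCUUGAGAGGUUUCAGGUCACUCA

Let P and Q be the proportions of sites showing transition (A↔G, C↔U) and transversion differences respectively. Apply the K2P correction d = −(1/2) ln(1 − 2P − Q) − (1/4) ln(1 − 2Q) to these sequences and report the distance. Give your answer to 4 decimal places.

0.2576

Differing sites — 4:C/U (Ti); 5:A/G (Ti); 7:A/G (Ti); 10:G/C (Tv); 20:G/A (Ti); 22:U/A (Tv); 34:G/A (Ti); 37:U/C (Ti).
Of the 8 differences, 6 transitions and 2 transversions over 38 sites: P = 6/38 = 0.157895, Q = 2/38 = 0.052632.
d = −0.5·ln(0.631578) − 0.25·ln(0.894736) = −0.5·(-0.459534) − 0.25·(-0.111227) = 0.2576.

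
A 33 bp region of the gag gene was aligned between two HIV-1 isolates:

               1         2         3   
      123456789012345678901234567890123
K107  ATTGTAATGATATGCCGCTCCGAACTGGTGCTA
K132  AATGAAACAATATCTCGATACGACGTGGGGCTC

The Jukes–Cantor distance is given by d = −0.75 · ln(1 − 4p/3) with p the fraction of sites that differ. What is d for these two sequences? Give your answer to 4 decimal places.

The sequences differ at positions 2 (T/A), 5 (T/A), 8 (T/C), 9 (G/A), 14 (G/C), 15 (C/T), 18 (C/A), 20 (C/A), 24 (A/C), 25 (C/G), 29 (T/G), 33 (A/C).
p = 12/33 = 0.363636.
d = −0.75 · ln(1 − (4/3)·0.363636) = −0.75 · ln(0.515152) = −0.75 · (-0.663293) = 0.4975.

0.4975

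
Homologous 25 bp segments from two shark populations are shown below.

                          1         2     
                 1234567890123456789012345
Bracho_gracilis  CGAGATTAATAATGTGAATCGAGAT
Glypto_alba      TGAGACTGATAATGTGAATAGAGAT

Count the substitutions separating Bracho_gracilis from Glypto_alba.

Differing sites — 1:C/T; 6:T/C; 8:A/G; 20:C/A.
That gives 4 mismatches out of 25 aligned sites, so the Hamming distance is 4.

4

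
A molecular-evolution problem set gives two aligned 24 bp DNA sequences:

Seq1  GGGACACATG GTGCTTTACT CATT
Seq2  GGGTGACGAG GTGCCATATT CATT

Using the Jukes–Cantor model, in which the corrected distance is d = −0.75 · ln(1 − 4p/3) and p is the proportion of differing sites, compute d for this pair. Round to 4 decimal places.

0.3694

Differing sites — 4:A/T; 5:C/G; 8:A/G; 9:T/A; 15:T/C; 16:T/A; 19:C/T.
p = 7/24 = 0.291667.
d = −0.75 · ln(1 − (4/3)·0.291667) = −0.75 · ln(0.611111) = −0.75 · (-0.492477) = 0.3694.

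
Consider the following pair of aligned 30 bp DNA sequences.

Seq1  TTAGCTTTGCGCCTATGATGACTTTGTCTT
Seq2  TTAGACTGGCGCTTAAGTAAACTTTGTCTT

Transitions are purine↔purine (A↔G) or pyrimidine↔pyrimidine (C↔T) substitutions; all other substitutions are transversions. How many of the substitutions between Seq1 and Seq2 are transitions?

Mismatches occur at site 5 (C→A, transversion), site 6 (T→C, transition), site 8 (T→G, transversion), site 13 (C→T, transition), site 16 (T→A, transversion), site 18 (A→T, transversion), site 19 (T→A, transversion), site 20 (G→A, transition).
Of the 8 differences, 3 transitions and 5 transversions, so the answer is 3.

3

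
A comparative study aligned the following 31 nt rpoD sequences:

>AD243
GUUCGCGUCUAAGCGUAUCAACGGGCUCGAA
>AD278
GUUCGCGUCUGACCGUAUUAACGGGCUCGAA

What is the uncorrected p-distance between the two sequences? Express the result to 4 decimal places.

0.0968

The sequences differ at positions 11 (A/G), 13 (G/C), 19 (C/U).
There are 3 differences over 31 sites, so p = 3/31 = 0.0968.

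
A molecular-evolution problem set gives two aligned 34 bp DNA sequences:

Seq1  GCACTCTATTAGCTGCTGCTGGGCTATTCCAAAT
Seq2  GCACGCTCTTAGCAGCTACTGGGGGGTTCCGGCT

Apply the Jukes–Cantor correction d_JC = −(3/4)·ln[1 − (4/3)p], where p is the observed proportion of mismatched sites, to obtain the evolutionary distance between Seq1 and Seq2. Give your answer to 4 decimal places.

0.3734

Differing sites — 5:T/G; 8:A/C; 14:T/A; 18:G/A; 24:C/G; 25:T/G; 26:A/G; 31:A/G; 32:A/G; 33:A/C.
p = 10/34 = 0.294118.
d = −0.75 · ln(1 − (4/3)·0.294118) = −0.75 · ln(0.607843) = −0.75 · (-0.497839) = 0.3734.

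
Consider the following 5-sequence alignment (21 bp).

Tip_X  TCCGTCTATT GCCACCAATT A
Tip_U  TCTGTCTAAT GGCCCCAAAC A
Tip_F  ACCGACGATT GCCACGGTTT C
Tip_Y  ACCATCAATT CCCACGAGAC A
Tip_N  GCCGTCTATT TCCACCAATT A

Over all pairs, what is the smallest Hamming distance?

2

Pairwise Hamming distances:
  Tip_X vs Tip_U: 6
  Tip_X vs Tip_F: 7
  Tip_X vs Tip_Y: 8
  Tip_X vs Tip_N: 2
  Tip_U vs Tip_F: 13
  Tip_U vs Tip_Y: 10
  Tip_U vs Tip_N: 8
  Tip_F vs Tip_Y: 9
  Tip_F vs Tip_N: 8
  Tip_Y vs Tip_N: 8
The smallest is 2, between Tip_X and Tip_N.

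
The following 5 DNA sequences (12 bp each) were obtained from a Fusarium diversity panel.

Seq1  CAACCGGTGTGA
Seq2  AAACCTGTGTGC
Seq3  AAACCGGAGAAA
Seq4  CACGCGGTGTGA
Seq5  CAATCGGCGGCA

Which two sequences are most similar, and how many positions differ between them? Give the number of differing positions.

2

Pairwise Hamming distances:
  Seq1 vs Seq2: 3
  Seq1 vs Seq3: 4
  Seq1 vs Seq4: 2
  Seq1 vs Seq5: 4
  Seq2 vs Seq3: 5
  Seq2 vs Seq4: 5
  Seq2 vs Seq5: 7
  Seq3 vs Seq4: 6
  Seq3 vs Seq5: 5
  Seq4 vs Seq5: 5
The smallest is 2, between Seq1 and Seq4.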